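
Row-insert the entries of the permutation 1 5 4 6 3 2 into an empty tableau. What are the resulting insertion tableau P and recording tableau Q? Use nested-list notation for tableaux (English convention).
P = [[1, 2, 6], [3], [4], [5]], Q = [[1, 2, 4], [3], [5], [6]]

Insert each entry of the permutation into P by Schensted row insertion, recording in Q the position of each new cell.

Insert 1: appended to row 1. P = [[1]], Q = [[1]].
Insert 5: appended to row 1. P = [[1, 5]], Q = [[1, 2]].
Insert 4: 4 bumps 5 from row 1; 5 starts row 2. P = [[1, 4], [5]], Q = [[1, 2], [3]].
Insert 6: appended to row 1. P = [[1, 4, 6], [5]], Q = [[1, 2, 4], [3]].
Insert 3: 3 bumps 4 from row 1; 4 bumps 5 from row 2; 5 starts row 3. P = [[1, 3, 6], [4], [5]], Q = [[1, 2, 4], [3], [5]].
Insert 2: 2 bumps 3 from row 1; 3 bumps 4 from row 2; 4 bumps 5 from row 3; 5 starts row 4. P = [[1, 2, 6], [3], [4], [5]], Q = [[1, 2, 4], [3], [5], [6]].

So P = [[1, 2, 6], [3], [4], [5]], Q = [[1, 2, 4], [3], [5], [6]].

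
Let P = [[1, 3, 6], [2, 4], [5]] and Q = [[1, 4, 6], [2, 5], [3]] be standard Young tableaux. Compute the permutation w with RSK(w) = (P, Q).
Reverse the RSK construction: for i from n down to 1, find the cell of Q containing i, remove the entry at that cell from P, and reverse-bump it up through P; the value ejected from row 1 is w(i).

Step i=6: Q has 6 at row 1, column 3; remove that cell from P, ejecting 6. So w(6) = 6. P is now [[1, 3], [2, 4], [5]].
Step i=5: Q has 5 at row 2, column 2; remove 4 from row 2 of P and reverse-bump: 4 enters row 1 and ejects 3. So w(5) = 3. P is now [[1, 4], [2], [5]].
Step i=4: Q has 4 at row 1, column 2; remove that cell from P, ejecting 4. So w(4) = 4. P is now [[1], [2], [5]].
Step i=3: Q has 3 at row 3, column 1; remove 5 from row 3 of P and reverse-bump: 5 enters row 2 and ejects 2; 2 enters row 1 and ejects 1. So w(3) = 1. P is now [[2], [5]].
Step i=2: Q has 2 at row 2, column 1; remove 5 from row 2 of P and reverse-bump: 5 enters row 1 and ejects 2. So w(2) = 2. P is now [[5]].
Step i=1: Q has 1 at row 1, column 1; remove that cell from P, ejecting 5. So w(1) = 5. P is now [].

So w = 5 2 1 4 3 6.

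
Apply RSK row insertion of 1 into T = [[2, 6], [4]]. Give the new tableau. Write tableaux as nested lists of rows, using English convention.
[[1, 6], [2], [4]]

In row 1, 1 replaces 2 (the leftmost entry greater than 1); 2 is bumped to row 2. In row 2, 2 replaces 4 (the leftmost entry greater than 2); 4 is bumped to row 3. 4 starts a new row 3. The new tableau is [[1, 6], [2], [4]].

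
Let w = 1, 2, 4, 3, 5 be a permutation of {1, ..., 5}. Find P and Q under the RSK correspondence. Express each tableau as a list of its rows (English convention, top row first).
Insert each entry of the permutation into P by Schensted row insertion, recording in Q the position of each new cell.

Insert 1: appended to row 1. P = [[1]], Q = [[1]].
Insert 2: appended to row 1. P = [[1, 2]], Q = [[1, 2]].
Insert 4: appended to row 1. P = [[1, 2, 4]], Q = [[1, 2, 3]].
Insert 3: 3 bumps 4 from row 1; 4 starts row 2. P = [[1, 2, 3], [4]], Q = [[1, 2, 3], [4]].
Insert 5: appended to row 1. P = [[1, 2, 3, 5], [4]], Q = [[1, 2, 3, 5], [4]].

So P = [[1, 2, 3, 5], [4]], Q = [[1, 2, 3, 5], [4]].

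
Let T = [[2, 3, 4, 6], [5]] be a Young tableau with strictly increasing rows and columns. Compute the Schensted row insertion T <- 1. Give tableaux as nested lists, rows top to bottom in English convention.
In row 1, 1 replaces 2 (the leftmost entry greater than 1); 2 is bumped to row 2. In row 2, 2 replaces 5 (the leftmost entry greater than 2); 5 is bumped to row 3. 5 starts a new row 3. The new tableau is [[1, 3, 4, 6], [2], [5]].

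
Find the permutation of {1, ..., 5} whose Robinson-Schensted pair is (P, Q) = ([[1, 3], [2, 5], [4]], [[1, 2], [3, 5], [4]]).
4 5 2 1 3

Reverse the RSK construction: for i from n down to 1, find the cell of Q containing i, remove the entry at that cell from P, and reverse-bump it up through P; the value ejected from row 1 is w(i).

Step i=5: Q has 5 at row 2, column 2; remove 5 from row 2 of P and reverse-bump: 5 enters row 1 and ejects 3. So w(5) = 3. P is now [[1, 5], [2], [4]].
Step i=4: Q has 4 at row 3, column 1; remove 4 from row 3 of P and reverse-bump: 4 enters row 2 and ejects 2; 2 enters row 1 and ejects 1. So w(4) = 1. P is now [[2, 5], [4]].
Step i=3: Q has 3 at row 2, column 1; remove 4 from row 2 of P and reverse-bump: 4 enters row 1 and ejects 2. So w(3) = 2. P is now [[4, 5]].
Step i=2: Q has 2 at row 1, column 2; remove that cell from P, ejecting 5. So w(2) = 5. P is now [[4]].
Step i=1: Q has 1 at row 1, column 1; remove that cell from P, ejecting 4. So w(1) = 4. P is now [].

So w = 4 5 2 1 3.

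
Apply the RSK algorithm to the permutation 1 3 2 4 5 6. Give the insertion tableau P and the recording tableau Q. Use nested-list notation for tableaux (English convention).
P = [[1, 2, 4, 5, 6], [3]], Q = [[1, 2, 4, 5, 6], [3]]

Insert each entry of the permutation into P by Schensted row insertion, recording in Q the position of each new cell.

Insert 1: appended to row 1. P = [[1]].
Insert 3: appended to row 1. P = [[1, 3]].
Insert 2: 2 bumps 3 from row 1; 3 starts row 2. P = [[1, 2], [3]].
Insert 4: appended to row 1. P = [[1, 2, 4], [3]].
Insert 5: appended to row 1. P = [[1, 2, 4, 5], [3]].
Insert 6: appended to row 1. P = [[1, 2, 4, 5, 6], [3]].

So P = [[1, 2, 4, 5, 6], [3]], Q = [[1, 2, 4, 5, 6], [3]].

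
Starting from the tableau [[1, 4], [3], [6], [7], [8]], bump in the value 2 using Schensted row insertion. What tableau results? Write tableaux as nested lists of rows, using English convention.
In row 1, 2 replaces 4 (the leftmost entry greater than 2); 4 is bumped to row 2. 4 is appended to row 2. The new tableau is [[1, 2], [3, 4], [6], [7], [8]].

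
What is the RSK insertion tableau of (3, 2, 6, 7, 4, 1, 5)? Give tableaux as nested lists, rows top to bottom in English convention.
P = [[1, 4, 5], [2, 6, 7], [3]]

Insert 3: appended to row 1. P = [[3]].
Insert 2: 2 bumps 3 from row 1; 3 starts row 2. P = [[2], [3]].
Insert 6: appended to row 1. P = [[2, 6], [3]].
Insert 7: appended to row 1. P = [[2, 6, 7], [3]].
Insert 4: 4 bumps 6 from row 1; 6 appends to row 2. P = [[2, 4, 7], [3, 6]].
Insert 1: 1 bumps 2 from row 1; 2 bumps 3 from row 2; 3 starts row 3. P = [[1, 4, 7], [2, 6], [3]].
Insert 5: 5 bumps 7 from row 1; 7 appends to row 2. P = [[1, 4, 5], [2, 6, 7], [3]].

So P = [[1, 4, 5], [2, 6, 7], [3]].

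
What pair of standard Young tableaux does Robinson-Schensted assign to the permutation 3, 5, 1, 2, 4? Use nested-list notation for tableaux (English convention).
P = [[1, 2, 4], [3, 5]], Q = [[1, 2, 5], [3, 4]]

Insert each entry of the permutation into P by Schensted row insertion, recording in Q the position of each new cell.

Insert 3: appended to row 1. P = [[3]], Q = [[1]].
Insert 5: appended to row 1. P = [[3, 5]], Q = [[1, 2]].
Insert 1: 1 bumps 3 from row 1; 3 starts row 2. P = [[1, 5], [3]], Q = [[1, 2], [3]].
Insert 2: 2 bumps 5 from row 1; 5 appends to row 2. P = [[1, 2], [3, 5]], Q = [[1, 2], [3, 4]].
Insert 4: appended to row 1. P = [[1, 2, 4], [3, 5]], Q = [[1, 2, 5], [3, 4]].

So P = [[1, 2, 4], [3, 5]], Q = [[1, 2, 5], [3, 4]].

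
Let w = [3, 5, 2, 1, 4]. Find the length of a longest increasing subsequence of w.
2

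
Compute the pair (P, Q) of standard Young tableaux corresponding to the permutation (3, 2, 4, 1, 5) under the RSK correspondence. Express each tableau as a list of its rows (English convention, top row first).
Insert each entry of the permutation into P by Schensted row insertion, recording in Q the position of each new cell.

Insert 3: appended to row 1. P = [[3]].
Insert 2: 2 bumps 3 from row 1; 3 starts row 2. P = [[2], [3]].
Insert 4: appended to row 1. P = [[2, 4], [3]].
Insert 1: 1 bumps 2 from row 1; 2 bumps 3 from row 2; 3 starts row 3. P = [[1, 4], [2], [3]].
Insert 5: appended to row 1. P = [[1, 4, 5], [2], [3]].

So P = [[1, 4, 5], [2], [3]], Q = [[1, 3, 5], [2], [4]].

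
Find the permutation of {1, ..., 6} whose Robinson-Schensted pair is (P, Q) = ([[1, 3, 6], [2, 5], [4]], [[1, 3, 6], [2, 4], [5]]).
4 2 5 3 1 6

Reverse the RSK construction: for i from n down to 1, find the cell of Q containing i, remove the entry at that cell from P, and reverse-bump it up through P; the value ejected from row 1 is w(i).

Step i=6: Q has 6 at row 1, column 3; remove that cell from P, ejecting 6. So w(6) = 6. P is now [[1, 3], [2, 5], [4]].
Step i=5: Q has 5 at row 3, column 1; remove 4 from row 3 of P and reverse-bump: 4 enters row 2 and ejects 2; 2 enters row 1 and ejects 1. So w(5) = 1. P is now [[2, 3], [4, 5]].
Step i=4: Q has 4 at row 2, column 2; remove 5 from row 2 of P and reverse-bump: 5 enters row 1 and ejects 3. So w(4) = 3. P is now [[2, 5], [4]].
Step i=3: Q has 3 at row 1, column 2; remove that cell from P, ejecting 5. So w(3) = 5. P is now [[2], [4]].
Step i=2: Q has 2 at row 2, column 1; remove 4 from row 2 of P and reverse-bump: 4 enters row 1 and ejects 2. So w(2) = 2. P is now [[4]].
Step i=1: Q has 1 at row 1, column 1; remove that cell from P, ejecting 4. So w(1) = 4. P is now [].

So w = 4 2 5 3 1 6.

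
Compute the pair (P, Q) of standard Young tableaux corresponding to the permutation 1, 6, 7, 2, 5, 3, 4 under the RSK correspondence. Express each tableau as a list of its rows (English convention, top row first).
P = [[1, 2, 3, 4], [5, 7], [6]], Q = [[1, 2, 3, 7], [4, 5], [6]]

Insert each entry of the permutation into P by Schensted row insertion, recording in Q the position of each new cell.

After inserting 1: P = [[1]].
After inserting 6: P = [[1, 6]].
After inserting 7: P = [[1, 6, 7]].
After inserting 2: P = [[1, 2, 7], [6]].
After inserting 5: P = [[1, 2, 5], [6, 7]].
After inserting 3: P = [[1, 2, 3], [5, 7], [6]].
After inserting 4: P = [[1, 2, 3, 4], [5, 7], [6]].

So P = [[1, 2, 3, 4], [5, 7], [6]], Q = [[1, 2, 3, 7], [4, 5], [6]].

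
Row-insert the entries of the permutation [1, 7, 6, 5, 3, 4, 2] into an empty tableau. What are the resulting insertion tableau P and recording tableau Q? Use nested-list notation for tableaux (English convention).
Insert each entry of the permutation into P by Schensted row insertion, recording in Q the position of each new cell.

Insert 1: appended to row 1. P = [[1]].
Insert 7: appended to row 1. P = [[1, 7]].
Insert 6: 6 bumps 7 from row 1; 7 starts row 2. P = [[1, 6], [7]].
Insert 5: 5 bumps 6 from row 1; 6 bumps 7 from row 2; 7 starts row 3. P = [[1, 5], [6], [7]].
Insert 3: 3 bumps 5 from row 1; 5 bumps 6 from row 2; 6 bumps 7 from row 3; 7 starts row 4. P = [[1, 3], [5], [6], [7]].
Insert 4: appended to row 1. P = [[1, 3, 4], [5], [6], [7]].
Insert 2: 2 bumps 3 from row 1; 3 bumps 5 from row 2; 5 bumps 6 from row 3; 6 bumps 7 from row 4; 7 starts row 5. P = [[1, 2, 4], [3], [5], [6], [7]].

So P = [[1, 2, 4], [3], [5], [6], [7]], Q = [[1, 2, 6], [3], [4], [5], [7]].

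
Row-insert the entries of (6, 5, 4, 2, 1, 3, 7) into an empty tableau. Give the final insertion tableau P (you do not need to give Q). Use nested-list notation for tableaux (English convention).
Insert 6: appended to row 1. P = [[6]].
Insert 5: 5 bumps 6 from row 1; 6 starts row 2. P = [[5], [6]].
Insert 4: 4 bumps 5 from row 1; 5 bumps 6 from row 2; 6 starts row 3. P = [[4], [5], [6]].
Insert 2: 2 bumps 4 from row 1; 4 bumps 5 from row 2; 5 bumps 6 from row 3; 6 starts row 4. P = [[2], [4], [5], [6]].
Insert 1: 1 bumps 2 from row 1; 2 bumps 4 from row 2; 4 bumps 5 from row 3; 5 bumps 6 from row 4; 6 starts row 5. P = [[1], [2], [4], [5], [6]].
Insert 3: appended to row 1. P = [[1, 3], [2], [4], [5], [6]].
Insert 7: appended to row 1. P = [[1, 3, 7], [2], [4], [5], [6]].

So P = [[1, 3, 7], [2], [4], [5], [6]].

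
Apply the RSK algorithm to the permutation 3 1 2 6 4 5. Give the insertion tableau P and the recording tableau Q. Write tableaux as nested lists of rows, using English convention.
P = [[1, 2, 4, 5], [3, 6]], Q = [[1, 3, 4, 6], [2, 5]]

Insert each entry of the permutation into P by Schensted row insertion, recording in Q the position of each new cell.

Insert 3: appended to row 1. P = [[3]], Q = [[1]].
Insert 1: 1 bumps 3 from row 1; 3 starts row 2. P = [[1], [3]], Q = [[1], [2]].
Insert 2: appended to row 1. P = [[1, 2], [3]], Q = [[1, 3], [2]].
Insert 6: appended to row 1. P = [[1, 2, 6], [3]], Q = [[1, 3, 4], [2]].
Insert 4: 4 bumps 6 from row 1; 6 appends to row 2. P = [[1, 2, 4], [3, 6]], Q = [[1, 3, 4], [2, 5]].
Insert 5: appended to row 1. P = [[1, 2, 4, 5], [3, 6]], Q = [[1, 3, 4, 6], [2, 5]].

So P = [[1, 2, 4, 5], [3, 6]], Q = [[1, 3, 4, 6], [2, 5]].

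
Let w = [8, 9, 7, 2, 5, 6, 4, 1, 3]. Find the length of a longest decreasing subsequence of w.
5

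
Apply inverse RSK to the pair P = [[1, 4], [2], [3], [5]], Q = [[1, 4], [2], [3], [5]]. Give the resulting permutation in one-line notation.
5 3 2 4 1

Reverse the RSK construction: for i from n down to 1, find the cell of Q containing i, remove the entry at that cell from P, and reverse-bump it up through P; the value ejected from row 1 is w(i).

Step i=5: Q has 5 at row 4, column 1; remove 5 from row 4 of P and reverse-bump: 5 enters row 3 and ejects 3; 3 enters row 2 and ejects 2; 2 enters row 1 and ejects 1. So w(5) = 1. P is now [[2, 4], [3], [5]].
Step i=4: Q has 4 at row 1, column 2; remove that cell from P, ejecting 4. So w(4) = 4. P is now [[2], [3], [5]].
Step i=3: Q has 3 at row 3, column 1; remove 5 from row 3 of P and reverse-bump: 5 enters row 2 and ejects 3; 3 enters row 1 and ejects 2. So w(3) = 2. P is now [[3], [5]].
Step i=2: Q has 2 at row 2, column 1; remove 5 from row 2 of P and reverse-bump: 5 enters row 1 and ejects 3. So w(2) = 3. P is now [[5]].
Step i=1: Q has 1 at row 1, column 1; remove that cell from P, ejecting 5. So w(1) = 5. P is now [].

So w = 5 3 2 4 1.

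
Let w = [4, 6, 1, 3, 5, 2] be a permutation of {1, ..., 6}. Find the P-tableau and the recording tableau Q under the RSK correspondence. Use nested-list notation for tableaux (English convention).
Insert each entry of the permutation into P by Schensted row insertion, recording in Q the position of each new cell.

Insert 4: appended to row 1. P = [[4]].
Insert 6: appended to row 1. P = [[4, 6]].
Insert 1: 1 bumps 4 from row 1; 4 starts row 2. P = [[1, 6], [4]].
Insert 3: 3 bumps 6 from row 1; 6 appends to row 2. P = [[1, 3], [4, 6]].
Insert 5: appended to row 1. P = [[1, 3, 5], [4, 6]].
Insert 2: 2 bumps 3 from row 1; 3 bumps 4 from row 2; 4 starts row 3. P = [[1, 2, 5], [3, 6], [4]].

So P = [[1, 2, 5], [3, 6], [4]], Q = [[1, 2, 5], [3, 4], [6]].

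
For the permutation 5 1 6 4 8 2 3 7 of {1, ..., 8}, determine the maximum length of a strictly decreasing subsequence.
3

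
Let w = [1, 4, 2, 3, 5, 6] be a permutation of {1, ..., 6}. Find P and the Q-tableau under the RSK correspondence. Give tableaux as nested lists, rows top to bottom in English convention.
Insert each entry of the permutation into P by Schensted row insertion, recording in Q the position of each new cell.

Insert 1: appended to row 1. P = [[1]].
Insert 4: appended to row 1. P = [[1, 4]].
Insert 2: 2 bumps 4 from row 1; 4 starts row 2. P = [[1, 2], [4]].
Insert 3: appended to row 1. P = [[1, 2, 3], [4]].
Insert 5: appended to row 1. P = [[1, 2, 3, 5], [4]].
Insert 6: appended to row 1. P = [[1, 2, 3, 5, 6], [4]].

So P = [[1, 2, 3, 5, 6], [4]], Q = [[1, 2, 4, 5, 6], [3]].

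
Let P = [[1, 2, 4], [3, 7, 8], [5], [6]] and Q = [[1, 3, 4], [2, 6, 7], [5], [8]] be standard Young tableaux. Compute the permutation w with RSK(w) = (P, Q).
Reverse the RSK construction: for i from n down to 1, find the cell of Q containing i, remove the entry at that cell from P, and reverse-bump it up through P; the value ejected from row 1 is w(i).

Step i=8: Q has 8 at row 4, column 1; remove 6 from row 4 of P and reverse-bump: 6 enters row 3 and ejects 5; 5 enters row 2 and ejects 3; 3 enters row 1 and ejects 2. So w(8) = 2. P is now [[1, 3, 4], [5, 7, 8], [6]].
Step i=7: Q has 7 at row 2, column 3; remove 8 from row 2 of P and reverse-bump: 8 enters row 1 and ejects 4. So w(7) = 4. P is now [[1, 3, 8], [5, 7], [6]].
Step i=6: Q has 6 at row 2, column 2; remove 7 from row 2 of P and reverse-bump: 7 enters row 1 and ejects 3. So w(6) = 3. P is now [[1, 7, 8], [5], [6]].
Step i=5: Q has 5 at row 3, column 1; remove 6 from row 3 of P and reverse-bump: 6 enters row 2 and ejects 5; 5 enters row 1 and ejects 1. So w(5) = 1. P is now [[5, 7, 8], [6]].
Step i=4: Q has 4 at row 1, column 3; remove that cell from P, ejecting 8. So w(4) = 8. P is now [[5, 7], [6]].
Step i=3: Q has 3 at row 1, column 2; remove that cell from P, ejecting 7. So w(3) = 7. P is now [[5], [6]].
Step i=2: Q has 2 at row 2, column 1; remove 6 from row 2 of P and reverse-bump: 6 enters row 1 and ejects 5. So w(2) = 5. P is now [[6]].
Step i=1: Q has 1 at row 1, column 1; remove that cell from P, ejecting 6. So w(1) = 6. P is now [].

So w = 6 5 7 8 1 3 4 2.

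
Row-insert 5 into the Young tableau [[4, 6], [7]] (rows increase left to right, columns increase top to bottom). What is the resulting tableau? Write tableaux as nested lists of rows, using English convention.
[[4, 5], [6], [7]]

In row 1, 5 replaces 6 (the leftmost entry greater than 5); 6 is bumped to row 2. In row 2, 6 replaces 7 (the leftmost entry greater than 6); 7 is bumped to row 3. 7 starts a new row 3. The new tableau is [[4, 5], [6], [7]].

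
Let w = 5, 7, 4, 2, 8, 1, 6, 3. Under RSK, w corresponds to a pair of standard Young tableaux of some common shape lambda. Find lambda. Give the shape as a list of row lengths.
[3, 2, 2, 1]

Row-insert each entry into an empty tableau.

After inserting 5: P = [[5]].
After inserting 7: P = [[5, 7]].
After inserting 4: P = [[4, 7], [5]].
After inserting 2: P = [[2, 7], [4], [5]].
After inserting 8: P = [[2, 7, 8], [4], [5]].
After inserting 1: P = [[1, 7, 8], [2], [4], [5]].
After inserting 6: P = [[1, 6, 8], [2, 7], [4], [5]].
After inserting 3: P = [[1, 3, 8], [2, 6], [4, 7], [5]].

The final insertion tableau P = [[1, 3, 8], [2, 6], [4, 7], [5]] has shape [3, 2, 2, 1].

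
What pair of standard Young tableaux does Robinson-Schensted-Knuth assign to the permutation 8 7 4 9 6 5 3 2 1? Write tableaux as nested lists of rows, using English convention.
P = [[1, 5], [2, 9], [3], [4], [6], [7], [8]], Q = [[1, 4], [2, 5], [3], [6], [7], [8], [9]]

Insert each entry of the permutation into P by Schensted row insertion, recording in Q the position of each new cell.

Insert 8: appended to row 1. P = [[8]].
Insert 7: 7 bumps 8 from row 1; 8 starts row 2. P = [[7], [8]].
Insert 4: 4 bumps 7 from row 1; 7 bumps 8 from row 2; 8 starts row 3. P = [[4], [7], [8]].
Insert 9: appended to row 1. P = [[4, 9], [7], [8]].
Insert 6: 6 bumps 9 from row 1; 9 appends to row 2. P = [[4, 6], [7, 9], [8]].
Insert 5: 5 bumps 6 from row 1; 6 bumps 7 from row 2; 7 bumps 8 from row 3; 8 starts row 4. P = [[4, 5], [6, 9], [7], [8]].
Insert 3: 3 bumps 4 from row 1; 4 bumps 6 from row 2; 6 bumps 7 from row 3; 7 bumps 8 from row 4; 8 starts row 5. P = [[3, 5], [4, 9], [6], [7], [8]].
Insert 2: 2 bumps 3 from row 1; 3 bumps 4 from row 2; 4 bumps 6 from row 3; 6 bumps 7 from row 4; 7 bumps 8 from row 5; 8 starts row 6. P = [[2, 5], [3, 9], [4], [6], [7], [8]].
Insert 1: 1 bumps 2 from row 1; 2 bumps 3 from row 2; 3 bumps 4 from row 3; 4 bumps 6 from row 4; 6 bumps 7 from row 5; 7 bumps 8 from row 6; 8 starts row 7. P = [[1, 5], [2, 9], [3], [4], [6], [7], [8]].

So P = [[1, 5], [2, 9], [3], [4], [6], [7], [8]], Q = [[1, 4], [2, 5], [3], [6], [7], [8], [9]].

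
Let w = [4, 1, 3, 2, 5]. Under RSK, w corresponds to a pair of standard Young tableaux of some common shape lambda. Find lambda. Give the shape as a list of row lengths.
RSK row insertion gives P = [[1, 2, 5], [3], [4]], which has shape [3, 1, 1].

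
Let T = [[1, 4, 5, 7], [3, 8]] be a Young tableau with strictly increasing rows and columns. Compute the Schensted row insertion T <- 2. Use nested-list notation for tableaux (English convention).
In row 1, 2 replaces 4 (the leftmost entry greater than 2); 4 is bumped to row 2. In row 2, 4 replaces 8 (the leftmost entry greater than 4); 8 is bumped to row 3. 8 starts a new row 3. The new tableau is [[1, 2, 5, 7], [3, 4], [8]].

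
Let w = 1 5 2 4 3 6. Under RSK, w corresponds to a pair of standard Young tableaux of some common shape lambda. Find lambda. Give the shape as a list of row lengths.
[4, 1, 1]

RSK row insertion gives P = [[1, 2, 3, 6], [4], [5]], which has shape [4, 1, 1].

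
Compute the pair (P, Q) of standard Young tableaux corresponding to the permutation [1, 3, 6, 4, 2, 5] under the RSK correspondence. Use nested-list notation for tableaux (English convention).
P = [[1, 2, 4, 5], [3], [6]], Q = [[1, 2, 3, 6], [4], [5]]

Insert each entry of the permutation into P by Schensted row insertion, recording in Q the position of each new cell.

Insert 1: appended to row 1. P = [[1]], Q = [[1]].
Insert 3: appended to row 1. P = [[1, 3]], Q = [[1, 2]].
Insert 6: appended to row 1. P = [[1, 3, 6]], Q = [[1, 2, 3]].
Insert 4: 4 bumps 6 from row 1; 6 starts row 2. P = [[1, 3, 4], [6]], Q = [[1, 2, 3], [4]].
Insert 2: 2 bumps 3 from row 1; 3 bumps 6 from row 2; 6 starts row 3. P = [[1, 2, 4], [3], [6]], Q = [[1, 2, 3], [4], [5]].
Insert 5: appended to row 1. P = [[1, 2, 4, 5], [3], [6]], Q = [[1, 2, 3, 6], [4], [5]].

So P = [[1, 2, 4, 5], [3], [6]], Q = [[1, 2, 3, 6], [4], [5]].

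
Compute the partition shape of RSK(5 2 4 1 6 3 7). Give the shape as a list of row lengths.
Row-insert each entry into an empty tableau.

After inserting 5: P = [[5]].
After inserting 2: P = [[2], [5]].
After inserting 4: P = [[2, 4], [5]].
After inserting 1: P = [[1, 4], [2], [5]].
After inserting 6: P = [[1, 4, 6], [2], [5]].
After inserting 3: P = [[1, 3, 6], [2, 4], [5]].
After inserting 7: P = [[1, 3, 6, 7], [2, 4], [5]].

The final insertion tableau P = [[1, 3, 6, 7], [2, 4], [5]] has shape [4, 2, 1].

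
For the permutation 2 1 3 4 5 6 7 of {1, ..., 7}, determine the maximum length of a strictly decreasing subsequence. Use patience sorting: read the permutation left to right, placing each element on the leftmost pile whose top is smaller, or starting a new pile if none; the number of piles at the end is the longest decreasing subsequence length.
2: new pile. tops = [2]
1: new pile. tops = [2, 1]
3: onto pile 1 (replacing 2). tops = [3, 1]
4: onto pile 1 (replacing 3). tops = [4, 1]
5: onto pile 1 (replacing 4). tops = [5, 1]
6: onto pile 1 (replacing 5). tops = [6, 1]
7: onto pile 1 (replacing 6). tops = [7, 1]

2 piles, so the longest decreasing subsequence has length 2.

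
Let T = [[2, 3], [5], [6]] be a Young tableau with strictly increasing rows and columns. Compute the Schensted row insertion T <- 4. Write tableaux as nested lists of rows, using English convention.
4 is larger than every entry of row 1, so it is appended to row 1. The new tableau is [[2, 3, 4], [5], [6]].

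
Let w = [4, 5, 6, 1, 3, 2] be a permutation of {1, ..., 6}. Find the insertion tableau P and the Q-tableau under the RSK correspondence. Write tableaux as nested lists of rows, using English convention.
P = [[1, 2, 6], [3, 5], [4]], Q = [[1, 2, 3], [4, 5], [6]]

Insert each entry of the permutation into P by Schensted row insertion, recording in Q the position of each new cell.

Insert 4: appended to row 1. P = [[4]].
Insert 5: appended to row 1. P = [[4, 5]].
Insert 6: appended to row 1. P = [[4, 5, 6]].
Insert 1: 1 bumps 4 from row 1; 4 starts row 2. P = [[1, 5, 6], [4]].
Insert 3: 3 bumps 5 from row 1; 5 appends to row 2. P = [[1, 3, 6], [4, 5]].
Insert 2: 2 bumps 3 from row 1; 3 bumps 4 from row 2; 4 starts row 3. P = [[1, 2, 6], [3, 5], [4]].

So P = [[1, 2, 6], [3, 5], [4]], Q = [[1, 2, 3], [4, 5], [6]].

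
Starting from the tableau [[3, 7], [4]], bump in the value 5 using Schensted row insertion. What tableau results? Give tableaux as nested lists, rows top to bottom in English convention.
[[3, 5], [4, 7]]

In row 1, 5 replaces 7 (the leftmost entry greater than 5); 7 is bumped to row 2. 7 is appended to row 2. The new tableau is [[3, 5], [4, 7]].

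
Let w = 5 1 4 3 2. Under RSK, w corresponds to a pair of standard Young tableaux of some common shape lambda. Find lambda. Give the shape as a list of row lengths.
[2, 1, 1, 1]

Row-insert each entry into an empty tableau.

After inserting 5: P = [[5]].
After inserting 1: P = [[1], [5]].
After inserting 4: P = [[1, 4], [5]].
After inserting 3: P = [[1, 3], [4], [5]].
After inserting 2: P = [[1, 2], [3], [4], [5]].

The final insertion tableau P = [[1, 2], [3], [4], [5]] has shape [2, 1, 1, 1].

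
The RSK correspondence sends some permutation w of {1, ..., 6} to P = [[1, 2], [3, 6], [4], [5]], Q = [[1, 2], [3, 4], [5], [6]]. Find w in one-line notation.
5 6 1 4 3 2

Reverse RSK: for i = n, n-1, ..., 1, locate i in Q, remove the corresponding corner cell from P, and reverse-bump its entry up through P; the value ejected from row 1 is w(i).

So w = 5 6 1 4 3 2.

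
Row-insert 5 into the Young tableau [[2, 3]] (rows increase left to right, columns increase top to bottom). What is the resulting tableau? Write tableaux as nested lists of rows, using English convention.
[[2, 3, 5]]

5 is larger than every entry of row 1, so it is appended to row 1. The new tableau is [[2, 3, 5]].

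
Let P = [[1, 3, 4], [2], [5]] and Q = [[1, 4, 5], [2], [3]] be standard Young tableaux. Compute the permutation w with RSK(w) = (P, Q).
Reverse the RSK construction: for i from n down to 1, find the cell of Q containing i, remove the entry at that cell from P, and reverse-bump it up through P; the value ejected from row 1 is w(i).

Step i=5: Q has 5 at row 1, column 3; remove that cell from P, ejecting 4. So w(5) = 4. P is now [[1, 3], [2], [5]].
Step i=4: Q has 4 at row 1, column 2; remove that cell from P, ejecting 3. So w(4) = 3. P is now [[1], [2], [5]].
Step i=3: Q has 3 at row 3, column 1; remove 5 from row 3 of P and reverse-bump: 5 enters row 2 and ejects 2; 2 enters row 1 and ejects 1. So w(3) = 1. P is now [[2], [5]].
Step i=2: Q has 2 at row 2, column 1; remove 5 from row 2 of P and reverse-bump: 5 enters row 1 and ejects 2. So w(2) = 2. P is now [[5]].
Step i=1: Q has 1 at row 1, column 1; remove that cell from P, ejecting 5. So w(1) = 5. P is now [].

So w = 5 2 1 3 4.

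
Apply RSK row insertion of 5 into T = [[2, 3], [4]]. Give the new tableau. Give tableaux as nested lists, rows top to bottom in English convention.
5 is larger than every entry of row 1, so it is appended to row 1. The new tableau is [[2, 3, 5], [4]].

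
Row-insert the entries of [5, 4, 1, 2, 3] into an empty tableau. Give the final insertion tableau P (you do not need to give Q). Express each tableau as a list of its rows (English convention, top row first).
P = [[1, 2, 3], [4], [5]]

Insert 5: appended to row 1. P = [[5]].
Insert 4: 4 bumps 5 from row 1; 5 starts row 2. P = [[4], [5]].
Insert 1: 1 bumps 4 from row 1; 4 bumps 5 from row 2; 5 starts row 3. P = [[1], [4], [5]].
Insert 2: appended to row 1. P = [[1, 2], [4], [5]].
Insert 3: appended to row 1. P = [[1, 2, 3], [4], [5]].

So P = [[1, 2, 3], [4], [5]].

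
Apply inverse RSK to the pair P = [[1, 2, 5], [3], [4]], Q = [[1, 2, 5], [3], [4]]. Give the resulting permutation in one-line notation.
1 4 3 2 5

Reverse the RSK construction: for i from n down to 1, find the cell of Q containing i, remove the entry at that cell from P, and reverse-bump it up through P; the value ejected from row 1 is w(i).

Step i=5: Q has 5 at row 1, column 3; remove that cell from P, ejecting 5. So w(5) = 5. P is now [[1, 2], [3], [4]].
Step i=4: Q has 4 at row 3, column 1; remove 4 from row 3 of P and reverse-bump: 4 enters row 2 and ejects 3; 3 enters row 1 and ejects 2. So w(4) = 2. P is now [[1, 3], [4]].
Step i=3: Q has 3 at row 2, column 1; remove 4 from row 2 of P and reverse-bump: 4 enters row 1 and ejects 3. So w(3) = 3. P is now [[1, 4]].
Step i=2: Q has 2 at row 1, column 2; remove that cell from P, ejecting 4. So w(2) = 4. P is now [[1]].
Step i=1: Q has 1 at row 1, column 1; remove that cell from P, ejecting 1. So w(1) = 1. P is now [].

So w = 1 4 3 2 5.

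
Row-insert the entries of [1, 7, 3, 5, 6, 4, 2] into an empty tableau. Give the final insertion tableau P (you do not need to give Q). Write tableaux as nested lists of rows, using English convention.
Insert 1: appended to row 1. P = [[1]].
Insert 7: appended to row 1. P = [[1, 7]].
Insert 3: 3 bumps 7 from row 1; 7 starts row 2. P = [[1, 3], [7]].
Insert 5: appended to row 1. P = [[1, 3, 5], [7]].
Insert 6: appended to row 1. P = [[1, 3, 5, 6], [7]].
Insert 4: 4 bumps 5 from row 1; 5 bumps 7 from row 2; 7 starts row 3. P = [[1, 3, 4, 6], [5], [7]].
Insert 2: 2 bumps 3 from row 1; 3 bumps 5 from row 2; 5 bumps 7 from row 3; 7 starts row 4. P = [[1, 2, 4, 6], [3], [5], [7]].

So P = [[1, 2, 4, 6], [3], [5], [7]].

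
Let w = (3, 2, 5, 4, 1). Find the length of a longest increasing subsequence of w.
2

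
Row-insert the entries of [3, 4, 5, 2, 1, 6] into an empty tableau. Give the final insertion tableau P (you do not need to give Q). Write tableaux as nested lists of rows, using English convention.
After inserting 3: P = [[3]].
After inserting 4: P = [[3, 4]].
After inserting 5: P = [[3, 4, 5]].
After inserting 2: P = [[2, 4, 5], [3]].
After inserting 1: P = [[1, 4, 5], [2], [3]].
After inserting 6: P = [[1, 4, 5, 6], [2], [3]].

So P = [[1, 4, 5, 6], [2], [3]].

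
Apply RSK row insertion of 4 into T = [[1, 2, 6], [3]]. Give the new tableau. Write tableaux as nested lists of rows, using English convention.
[[1, 2, 4], [3, 6]]

In row 1, 4 replaces 6 (the leftmost entry greater than 4); 6 is bumped to row 2. 6 is appended to row 2. The new tableau is [[1, 2, 4], [3, 6]].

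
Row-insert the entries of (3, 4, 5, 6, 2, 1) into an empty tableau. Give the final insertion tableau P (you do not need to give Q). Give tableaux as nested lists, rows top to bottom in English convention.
P = [[1, 4, 5, 6], [2], [3]]

After inserting 3: P = [[3]].
After inserting 4: P = [[3, 4]].
After inserting 5: P = [[3, 4, 5]].
After inserting 6: P = [[3, 4, 5, 6]].
After inserting 2: P = [[2, 4, 5, 6], [3]].
After inserting 1: P = [[1, 4, 5, 6], [2], [3]].

So P = [[1, 4, 5, 6], [2], [3]].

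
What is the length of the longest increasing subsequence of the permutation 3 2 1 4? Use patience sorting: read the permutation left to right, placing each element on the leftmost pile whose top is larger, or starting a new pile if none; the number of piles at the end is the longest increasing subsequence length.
3: new pile. tops = [3]
2: onto pile 1 (replacing 3). tops = [2]
1: onto pile 1 (replacing 2). tops = [1]
4: new pile. tops = [1, 4]

2 piles, so the longest increasing subsequence has length 2.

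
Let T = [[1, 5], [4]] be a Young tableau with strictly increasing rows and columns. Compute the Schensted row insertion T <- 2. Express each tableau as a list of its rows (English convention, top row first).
In row 1, 2 replaces 5 (the leftmost entry greater than 2); 5 is bumped to row 2. 5 is appended to row 2. The new tableau is [[1, 2], [4, 5]].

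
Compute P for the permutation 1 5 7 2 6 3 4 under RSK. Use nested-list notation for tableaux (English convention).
After inserting 1: P = [[1]].
After inserting 5: P = [[1, 5]].
After inserting 7: P = [[1, 5, 7]].
After inserting 2: P = [[1, 2, 7], [5]].
After inserting 6: P = [[1, 2, 6], [5, 7]].
After inserting 3: P = [[1, 2, 3], [5, 6], [7]].
After inserting 4: P = [[1, 2, 3, 4], [5, 6], [7]].

So P = [[1, 2, 3, 4], [5, 6], [7]].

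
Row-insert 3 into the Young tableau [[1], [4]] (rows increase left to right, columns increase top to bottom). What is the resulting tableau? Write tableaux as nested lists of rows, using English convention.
3 is larger than every entry of row 1, so it is appended to row 1. The new tableau is [[1, 3], [4]].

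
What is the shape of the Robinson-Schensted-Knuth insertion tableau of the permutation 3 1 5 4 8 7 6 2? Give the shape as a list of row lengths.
[3, 3, 1, 1]

Row-insert each entry into an empty tableau.

After inserting 3: P = [[3]].
After inserting 1: P = [[1], [3]].
After inserting 5: P = [[1, 5], [3]].
After inserting 4: P = [[1, 4], [3, 5]].
After inserting 8: P = [[1, 4, 8], [3, 5]].
After inserting 7: P = [[1, 4, 7], [3, 5, 8]].
After inserting 6: P = [[1, 4, 6], [3, 5, 7], [8]].
After inserting 2: P = [[1, 2, 6], [3, 4, 7], [5], [8]].

The final insertion tableau P = [[1, 2, 6], [3, 4, 7], [5], [8]] has shape [3, 3, 1, 1].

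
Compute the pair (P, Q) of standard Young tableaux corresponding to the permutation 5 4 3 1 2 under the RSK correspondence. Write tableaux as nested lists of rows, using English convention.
P = [[1, 2], [3], [4], [5]], Q = [[1, 5], [2], [3], [4]]

Insert each entry of the permutation into P by Schensted row insertion, recording in Q the position of each new cell.

Insert 5: appended to row 1. P = [[5]], Q = [[1]].
Insert 4: 4 bumps 5 from row 1; 5 starts row 2. P = [[4], [5]], Q = [[1], [2]].
Insert 3: 3 bumps 4 from row 1; 4 bumps 5 from row 2; 5 starts row 3. P = [[3], [4], [5]], Q = [[1], [2], [3]].
Insert 1: 1 bumps 3 from row 1; 3 bumps 4 from row 2; 4 bumps 5 from row 3; 5 starts row 4. P = [[1], [3], [4], [5]], Q = [[1], [2], [3], [4]].
Insert 2: appended to row 1. P = [[1, 2], [3], [4], [5]], Q = [[1, 5], [2], [3], [4]].

So P = [[1, 2], [3], [4], [5]], Q = [[1, 5], [2], [3], [4]].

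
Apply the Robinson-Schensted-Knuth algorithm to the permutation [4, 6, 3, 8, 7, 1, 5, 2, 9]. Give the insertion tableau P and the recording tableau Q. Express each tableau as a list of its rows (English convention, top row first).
Insert each entry of the permutation into P by Schensted row insertion, recording in Q the position of each new cell.

Insert 4: appended to row 1. P = [[4]].
Insert 6: appended to row 1. P = [[4, 6]].
Insert 3: 3 bumps 4 from row 1; 4 starts row 2. P = [[3, 6], [4]].
Insert 8: appended to row 1. P = [[3, 6, 8], [4]].
Insert 7: 7 bumps 8 from row 1; 8 appends to row 2. P = [[3, 6, 7], [4, 8]].
Insert 1: 1 bumps 3 from row 1; 3 bumps 4 from row 2; 4 starts row 3. P = [[1, 6, 7], [3, 8], [4]].
Insert 5: 5 bumps 6 from row 1; 6 bumps 8 from row 2; 8 appends to row 3. P = [[1, 5, 7], [3, 6], [4, 8]].
Insert 2: 2 bumps 5 from row 1; 5 bumps 6 from row 2; 6 bumps 8 from row 3; 8 starts row 4. P = [[1, 2, 7], [3, 5], [4, 6], [8]].
Insert 9: appended to row 1. P = [[1, 2, 7, 9], [3, 5], [4, 6], [8]].

So P = [[1, 2, 7, 9], [3, 5], [4, 6], [8]], Q = [[1, 2, 4, 9], [3, 5], [6, 7], [8]].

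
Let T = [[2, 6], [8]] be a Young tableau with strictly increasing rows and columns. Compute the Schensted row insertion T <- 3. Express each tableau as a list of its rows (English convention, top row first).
In row 1, 3 replaces 6 (the leftmost entry greater than 3); 6 is bumped to row 2. In row 2, 6 replaces 8 (the leftmost entry greater than 6); 8 is bumped to row 3. 8 starts a new row 3. The new tableau is [[2, 3], [6], [8]].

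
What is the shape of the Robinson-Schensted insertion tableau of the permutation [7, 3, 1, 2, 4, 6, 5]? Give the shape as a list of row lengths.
Row-insert each entry into an empty tableau.

After inserting 7: P = [[7]].
After inserting 3: P = [[3], [7]].
After inserting 1: P = [[1], [3], [7]].
After inserting 2: P = [[1, 2], [3], [7]].
After inserting 4: P = [[1, 2, 4], [3], [7]].
After inserting 6: P = [[1, 2, 4, 6], [3], [7]].
After inserting 5: P = [[1, 2, 4, 5], [3, 6], [7]].

The final insertion tableau P = [[1, 2, 4, 5], [3, 6], [7]] has shape [4, 2, 1].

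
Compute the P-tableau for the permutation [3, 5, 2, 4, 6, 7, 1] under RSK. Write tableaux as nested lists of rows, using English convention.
P = [[1, 4, 6, 7], [2, 5], [3]]

Insert 3: appended to row 1. P = [[3]].
Insert 5: appended to row 1. P = [[3, 5]].
Insert 2: 2 bumps 3 from row 1; 3 starts row 2. P = [[2, 5], [3]].
Insert 4: 4 bumps 5 from row 1; 5 appends to row 2. P = [[2, 4], [3, 5]].
Insert 6: appended to row 1. P = [[2, 4, 6], [3, 5]].
Insert 7: appended to row 1. P = [[2, 4, 6, 7], [3, 5]].
Insert 1: 1 bumps 2 from row 1; 2 bumps 3 from row 2; 3 starts row 3. P = [[1, 4, 6, 7], [2, 5], [3]].

So P = [[1, 4, 6, 7], [2, 5], [3]].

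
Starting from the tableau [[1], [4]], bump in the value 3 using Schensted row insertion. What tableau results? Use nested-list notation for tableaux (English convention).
3 is larger than every entry of row 1, so it is appended to row 1. The new tableau is [[1, 3], [4]].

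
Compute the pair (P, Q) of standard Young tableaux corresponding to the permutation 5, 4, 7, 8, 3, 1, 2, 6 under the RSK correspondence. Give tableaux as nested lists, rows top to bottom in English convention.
Insert each entry of the permutation into P by Schensted row insertion, recording in Q the position of each new cell.

Insert 5: appended to row 1. P = [[5]].
Insert 4: 4 bumps 5 from row 1; 5 starts row 2. P = [[4], [5]].
Insert 7: appended to row 1. P = [[4, 7], [5]].
Insert 8: appended to row 1. P = [[4, 7, 8], [5]].
Insert 3: 3 bumps 4 from row 1; 4 bumps 5 from row 2; 5 starts row 3. P = [[3, 7, 8], [4], [5]].
Insert 1: 1 bumps 3 from row 1; 3 bumps 4 from row 2; 4 bumps 5 from row 3; 5 starts row 4. P = [[1, 7, 8], [3], [4], [5]].
Insert 2: 2 bumps 7 from row 1; 7 appends to row 2. P = [[1, 2, 8], [3, 7], [4], [5]].
Insert 6: 6 bumps 8 from row 1; 8 appends to row 2. P = [[1, 2, 6], [3, 7, 8], [4], [5]].

So P = [[1, 2, 6], [3, 7, 8], [4], [5]], Q = [[1, 3, 4], [2, 7, 8], [5], [6]].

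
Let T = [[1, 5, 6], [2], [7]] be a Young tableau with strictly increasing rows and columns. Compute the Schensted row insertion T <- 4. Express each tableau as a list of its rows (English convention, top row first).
[[1, 4, 6], [2, 5], [7]]

In row 1, 4 replaces 5 (the leftmost entry greater than 4); 5 is bumped to row 2. 5 is appended to row 2. The new tableau is [[1, 4, 6], [2, 5], [7]].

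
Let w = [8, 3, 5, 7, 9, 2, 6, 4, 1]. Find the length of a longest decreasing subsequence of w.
5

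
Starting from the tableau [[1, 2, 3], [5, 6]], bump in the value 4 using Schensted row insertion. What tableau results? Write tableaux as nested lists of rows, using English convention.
[[1, 2, 3, 4], [5, 6]]

4 is larger than every entry of row 1, so it is appended to row 1. The new tableau is [[1, 2, 3, 4], [5, 6]].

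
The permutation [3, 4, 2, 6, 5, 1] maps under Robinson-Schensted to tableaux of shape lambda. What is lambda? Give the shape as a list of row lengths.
[3, 2, 1]

Row-insert each entry into an empty tableau.

After inserting 3: P = [[3]].
After inserting 4: P = [[3, 4]].
After inserting 2: P = [[2, 4], [3]].
After inserting 6: P = [[2, 4, 6], [3]].
After inserting 5: P = [[2, 4, 5], [3, 6]].
After inserting 1: P = [[1, 4, 5], [2, 6], [3]].

The final insertion tableau P = [[1, 4, 5], [2, 6], [3]] has shape [3, 2, 1].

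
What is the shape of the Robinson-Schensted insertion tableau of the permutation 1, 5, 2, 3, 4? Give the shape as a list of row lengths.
[4, 1]

Row-insert each entry into an empty tableau.

After inserting 1: P = [[1]].
After inserting 5: P = [[1, 5]].
After inserting 2: P = [[1, 2], [5]].
After inserting 3: P = [[1, 2, 3], [5]].
After inserting 4: P = [[1, 2, 3, 4], [5]].

The final insertion tableau P = [[1, 2, 3, 4], [5]] has shape [4, 1].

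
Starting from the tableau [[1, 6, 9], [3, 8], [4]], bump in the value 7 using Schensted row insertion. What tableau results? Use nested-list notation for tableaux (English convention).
[[1, 6, 7], [3, 8, 9], [4]]

In row 1, 7 replaces 9 (the leftmost entry greater than 7); 9 is bumped to row 2. 9 is appended to row 2. The new tableau is [[1, 6, 7], [3, 8, 9], [4]].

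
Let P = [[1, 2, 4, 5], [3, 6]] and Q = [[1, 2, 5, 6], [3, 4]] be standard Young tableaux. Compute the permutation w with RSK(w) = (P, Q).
Reverse the RSK construction: for i from n down to 1, find the cell of Q containing i, remove the entry at that cell from P, and reverse-bump it up through P; the value ejected from row 1 is w(i).

Step i=6: Q has 6 at row 1, column 4; remove that cell from P, ejecting 5. So w(6) = 5. P is now [[1, 2, 4], [3, 6]].
Step i=5: Q has 5 at row 1, column 3; remove that cell from P, ejecting 4. So w(5) = 4. P is now [[1, 2], [3, 6]].
Step i=4: Q has 4 at row 2, column 2; remove 6 from row 2 of P and reverse-bump: 6 enters row 1 and ejects 2. So w(4) = 2. P is now [[1, 6], [3]].
Step i=3: Q has 3 at row 2, column 1; remove 3 from row 2 of P and reverse-bump: 3 enters row 1 and ejects 1. So w(3) = 1. P is now [[3, 6]].
Step i=2: Q has 2 at row 1, column 2; remove that cell from P, ejecting 6. So w(2) = 6. P is now [[3]].
Step i=1: Q has 1 at row 1, column 1; remove that cell from P, ejecting 3. So w(1) = 3. P is now [].

So w = 3 6 1 2 4 5.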